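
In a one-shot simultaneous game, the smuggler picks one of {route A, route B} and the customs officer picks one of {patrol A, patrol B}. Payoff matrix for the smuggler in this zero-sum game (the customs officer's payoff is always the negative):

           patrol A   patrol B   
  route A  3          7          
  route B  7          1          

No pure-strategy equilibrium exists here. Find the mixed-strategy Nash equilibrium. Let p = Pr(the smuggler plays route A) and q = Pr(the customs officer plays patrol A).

p = 3/5, q = 3/5

In a mixed equilibrium the customs officer is indifferent between patrol A and patrol B; this condition fixes p.
  the customs officer's payoff from patrol A: p·(-3) + (1−p)·(-7) = 4p - 7
  the customs officer's payoff from patrol B: p·(-7) + (1−p)·(-1) = -6p - 1
  4p - 7 = -6p - 1  ⇒  10p = 6  ⇒  p = 3/5.
The customs officer's mix must leave the smuggler indifferent between route A and route B.
  the smuggler's expected payoff from route A: q·3 + (1−q)·7 = -4q + 7
  the smuggler's expected payoff from route B: q·7 + (1−q)·1 = 6q + 1
  -4q + 7 = 6q + 1  ⇒  -10q = -6  ⇒  q = 3/5.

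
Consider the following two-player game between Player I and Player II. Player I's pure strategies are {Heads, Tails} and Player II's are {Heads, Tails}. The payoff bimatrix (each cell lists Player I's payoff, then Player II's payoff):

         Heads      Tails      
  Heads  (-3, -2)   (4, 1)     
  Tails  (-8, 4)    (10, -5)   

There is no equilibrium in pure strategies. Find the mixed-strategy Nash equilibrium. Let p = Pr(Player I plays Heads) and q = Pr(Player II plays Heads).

Player I's mix must leave Player II indifferent between Heads and Tails.
  Player II's payoff to Heads: p·(-2) + (1−p)·4 = -6p + 4
  Player II's payoff to Tails: p·1 + (1−p)·(-5) = 6p - 5
  -6p + 4 = 6p - 5  ⇒  -12p = -9  ⇒  p = 3/4.
Set Player I's expected payoff from Heads equal to that from Tails:
  Player I's payoff to Heads: q·(-3) + (1−q)·4 = -7q + 4
  Player I's payoff to Tails: q·(-8) + (1−q)·10 = -18q + 10
  -7q + 4 = -18q + 10  ⇒  11q = 6  ⇒  q = 6/11.

p = 3/4, q = 6/11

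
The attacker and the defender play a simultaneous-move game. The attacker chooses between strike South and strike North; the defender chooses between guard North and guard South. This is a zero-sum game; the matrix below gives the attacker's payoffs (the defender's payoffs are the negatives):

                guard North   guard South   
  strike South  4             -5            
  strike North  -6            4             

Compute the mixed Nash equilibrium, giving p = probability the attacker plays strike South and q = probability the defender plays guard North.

p = 10/19, q = 9/19

The attacker's mix must leave the defender indifferent between guard North and guard South.
  the defender's expected payoff from guard North: p·(-4) + (1−p)·6 = -10p + 6
  the defender's expected payoff from guard South: p·5 + (1−p)·(-4) = 9p - 4
  -10p + 6 = 9p - 4  ⇒  -19p = -10  ⇒  p = 10/19.
In a mixed equilibrium the attacker is indifferent between strike South and strike North; this condition fixes q.
  the attacker's payoff to strike South: q·4 + (1−q)·(-5) = 9q - 5
  the attacker's payoff to strike North: q·(-6) + (1−q)·4 = -10q + 4
  9q - 5 = -10q + 4  ⇒  19q = 9  ⇒  q = 9/19.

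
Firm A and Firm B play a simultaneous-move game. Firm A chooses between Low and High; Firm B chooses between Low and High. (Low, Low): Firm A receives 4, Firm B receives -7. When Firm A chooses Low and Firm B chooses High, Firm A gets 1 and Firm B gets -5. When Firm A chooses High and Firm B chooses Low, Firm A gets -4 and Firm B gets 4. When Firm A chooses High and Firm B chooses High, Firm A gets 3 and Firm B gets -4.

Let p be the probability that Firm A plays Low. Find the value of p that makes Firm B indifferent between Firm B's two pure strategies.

p = 4/5

In a mixed equilibrium Firm B is indifferent between Low and High; this condition fixes p.
  Firm B's payoff from Low: p·(-7) + (1−p)·4 = -11p + 4
  Firm B's payoff from High: p·(-5) + (1−p)·(-4) = -p - 4
  -11p + 4 = -p - 4  ⇒  -10p = -8  ⇒  p = 4/5.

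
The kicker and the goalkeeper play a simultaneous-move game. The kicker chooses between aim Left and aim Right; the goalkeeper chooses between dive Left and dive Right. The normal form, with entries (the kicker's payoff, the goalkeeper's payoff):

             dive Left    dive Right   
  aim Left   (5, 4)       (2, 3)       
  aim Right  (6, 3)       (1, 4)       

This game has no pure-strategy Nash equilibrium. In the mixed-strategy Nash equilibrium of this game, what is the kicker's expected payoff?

7/2

The kicker's indifference between aim Left and aim Right determines the goalkeeper's mixing probability q:
  the kicker's payoff from aim Left: q·5 + (1−q)·2 = 3q + 2
  the kicker's payoff from aim Right: q·6 + (1−q)·1 = 5q + 1
  3q + 2 = 5q + 1  ⇒  -2q = -1  ⇒  q = 1/2.
At equilibrium the kicker is indifferent across rows, so the kicker's payoff equals the payoff from aim Left: (1/2)·5 + (1/2)·2 = 7/2.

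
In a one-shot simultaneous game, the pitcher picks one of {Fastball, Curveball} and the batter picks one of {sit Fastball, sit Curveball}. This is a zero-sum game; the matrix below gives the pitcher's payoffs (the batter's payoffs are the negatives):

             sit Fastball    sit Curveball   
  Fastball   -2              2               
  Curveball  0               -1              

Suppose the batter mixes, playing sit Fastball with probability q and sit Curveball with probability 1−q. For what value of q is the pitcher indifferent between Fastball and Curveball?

Set the pitcher's expected payoff from Fastball equal to that from Curveball:
  the pitcher's payoff from Fastball: q·(-2) + (1−q)·2 = -4q + 2
  the pitcher's payoff from Curveball: q·0 + (1−q)·(-1) = q - 1
  -4q + 2 = q - 1  ⇒  -5q = -3  ⇒  q = 3/5.

q = 3/5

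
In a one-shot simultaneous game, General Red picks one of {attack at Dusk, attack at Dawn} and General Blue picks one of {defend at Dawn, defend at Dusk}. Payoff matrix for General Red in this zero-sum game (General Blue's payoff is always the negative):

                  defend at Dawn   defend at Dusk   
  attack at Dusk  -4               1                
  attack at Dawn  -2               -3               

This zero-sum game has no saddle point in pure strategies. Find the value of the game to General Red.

v = -7/3

Set General Red's expected payoff from attack at Dusk equal to that from attack at Dawn:
  General Red's expected payoff from attack at Dusk: q·(-4) + (1−q)·1 = -5q + 1
  General Red's expected payoff from attack at Dawn: q·(-2) + (1−q)·(-3) = q - 3
  -5q + 1 = q - 3  ⇒  -6q = -4  ⇒  q = 2/3.
The value is General Red's expected payoff against this mix (using attack at Dusk): (2/3)·(-4) + (1/3)·1 = -7/3.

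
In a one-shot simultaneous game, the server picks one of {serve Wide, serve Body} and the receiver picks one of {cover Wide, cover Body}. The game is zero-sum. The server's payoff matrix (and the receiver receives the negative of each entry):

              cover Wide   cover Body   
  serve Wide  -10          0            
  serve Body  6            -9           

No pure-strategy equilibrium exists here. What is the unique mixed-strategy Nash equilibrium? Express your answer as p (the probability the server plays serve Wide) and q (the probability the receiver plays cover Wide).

Set the receiver's expected payoff from cover Wide equal to that from cover Body:
  the receiver's expected payoff from cover Wide: p·10 + (1−p)·(-6) = 16p - 6
  the receiver's expected payoff from cover Body: p·0 + (1−p)·9 = -9p + 9
  16p - 6 = -9p + 9  ⇒  25p = 15  ⇒  p = 3/5.
The server's indifference between serve Wide and serve Body determines the receiver's mixing probability q:
  the server's payoff from serve Wide: q·(-10) + (1−q)·0 = -10q
  the server's payoff from serve Body: q·6 + (1−q)·(-9) = 15q - 9
  -10q = 15q - 9  ⇒  -25q = -9  ⇒  q = 9/25.

p = 3/5, q = 9/25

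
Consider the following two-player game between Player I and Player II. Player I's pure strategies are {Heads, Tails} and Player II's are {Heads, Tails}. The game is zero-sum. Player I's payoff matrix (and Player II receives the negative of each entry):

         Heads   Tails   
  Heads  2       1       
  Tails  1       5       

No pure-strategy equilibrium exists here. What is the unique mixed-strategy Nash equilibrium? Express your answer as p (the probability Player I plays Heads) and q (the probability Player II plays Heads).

p = 4/5, q = 4/5

For Player II to be willing to mix, Player II must be indifferent between Heads and Tails, which pins down Player I's mix.
  Player II's payoff to Heads: p·(-2) + (1−p)·(-1) = -p - 1
  Player II's payoff to Tails: p·(-1) + (1−p)·(-5) = 4p - 5
  -p - 1 = 4p - 5  ⇒  -5p = -4  ⇒  p = 4/5.
Player II's mix must leave Player I indifferent between Heads and Tails.
  Player I's payoff to Heads: q·2 + (1−q)·1 = q + 1
  Player I's payoff to Tails: q·1 + (1−q)·5 = -4q + 5
  q + 1 = -4q + 5  ⇒  5q = 4  ⇒  q = 4/5.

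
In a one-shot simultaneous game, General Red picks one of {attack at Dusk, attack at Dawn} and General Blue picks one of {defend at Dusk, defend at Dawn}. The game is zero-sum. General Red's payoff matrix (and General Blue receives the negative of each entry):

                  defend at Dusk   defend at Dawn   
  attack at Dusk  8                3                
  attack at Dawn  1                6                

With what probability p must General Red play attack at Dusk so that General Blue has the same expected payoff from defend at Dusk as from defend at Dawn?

General Blue's indifference between defend at Dusk and defend at Dawn determines General Red's mixing probability p:
  General Blue's payoff from defend at Dusk: p·(-8) + (1−p)·(-1) = -7p - 1
  General Blue's payoff from defend at Dawn: p·(-3) + (1−p)·(-6) = 3p - 6
  -7p - 1 = 3p - 6  ⇒  -10p = -5  ⇒  p = 1/2.

p = 1/2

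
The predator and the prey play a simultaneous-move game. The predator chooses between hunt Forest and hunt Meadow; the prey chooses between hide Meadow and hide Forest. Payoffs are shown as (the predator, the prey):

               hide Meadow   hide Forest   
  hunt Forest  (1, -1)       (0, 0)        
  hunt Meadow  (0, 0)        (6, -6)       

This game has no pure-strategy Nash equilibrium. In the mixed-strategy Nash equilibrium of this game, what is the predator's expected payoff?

The predator's indifference between hunt Forest and hunt Meadow determines the prey's mixing probability q:
  the predator's payoff from hunt Forest: q·1 + (1−q)·0 = q
  the predator's payoff from hunt Meadow: q·0 + (1−q)·6 = -6q + 6
  q = -6q + 6  ⇒  7q = 6  ⇒  q = 6/7.
At equilibrium the predator is indifferent across rows, so the predator's payoff equals the payoff from hunt Forest: (6/7)·1 + (1/7)·0 = 6/7.

6/7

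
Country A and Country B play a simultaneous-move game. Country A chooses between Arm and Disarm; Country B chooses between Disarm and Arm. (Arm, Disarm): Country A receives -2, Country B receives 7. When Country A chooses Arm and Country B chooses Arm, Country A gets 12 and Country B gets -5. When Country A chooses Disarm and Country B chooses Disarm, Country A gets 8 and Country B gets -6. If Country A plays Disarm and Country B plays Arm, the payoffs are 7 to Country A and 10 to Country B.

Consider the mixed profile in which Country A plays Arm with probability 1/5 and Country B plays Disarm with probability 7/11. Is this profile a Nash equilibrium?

No

Given Country A's mix p = 1/5, Country B's payoff from Disarm is -17/5 but from Arm is 7. Country B strictly prefers Arm, so Country B would not mix.
So the proposed profile is not a Nash equilibrium.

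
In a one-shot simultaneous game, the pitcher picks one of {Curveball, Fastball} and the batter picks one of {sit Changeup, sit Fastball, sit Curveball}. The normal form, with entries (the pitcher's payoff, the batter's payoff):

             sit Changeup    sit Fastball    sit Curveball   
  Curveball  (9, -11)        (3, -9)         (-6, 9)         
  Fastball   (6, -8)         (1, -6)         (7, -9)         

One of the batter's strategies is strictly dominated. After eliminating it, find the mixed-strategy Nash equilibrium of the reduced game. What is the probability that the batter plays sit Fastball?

q = 13/15

The batter's strategy sit Changeup is strictly dominated by sit Fastball: -9 > -11 and -6 > -8. Eliminate sit Changeup.
In a mixed equilibrium the pitcher is indifferent between Curveball and Fastball; this condition fixes q.
  the pitcher's expected payoff from Curveball: q·3 + (1−q)·(-6) = 9q - 6
  the pitcher's expected payoff from Fastball: q·1 + (1−q)·7 = -6q + 7
  9q - 6 = -6q + 7  ⇒  15q = 13  ⇒  q = 13/15.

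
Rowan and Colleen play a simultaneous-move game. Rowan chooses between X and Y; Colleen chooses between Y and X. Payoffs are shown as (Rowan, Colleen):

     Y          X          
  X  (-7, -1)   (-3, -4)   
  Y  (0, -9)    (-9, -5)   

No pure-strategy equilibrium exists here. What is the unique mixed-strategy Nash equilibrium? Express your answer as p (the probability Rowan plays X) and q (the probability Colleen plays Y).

p = 4/7, q = 6/13

In a mixed equilibrium Colleen is indifferent between Y and X; this condition fixes p.
  Colleen's expected payoff from Y: p·(-1) + (1−p)·(-9) = 8p - 9
  Colleen's expected payoff from X: p·(-4) + (1−p)·(-5) = p - 5
  8p - 9 = p - 5  ⇒  7p = 4  ⇒  p = 4/7.
In a mixed equilibrium Rowan is indifferent between X and Y; this condition fixes q.
  Rowan's payoff to X: q·(-7) + (1−q)·(-3) = -4q - 3
  Rowan's payoff to Y: q·0 + (1−q)·(-9) = 9q - 9
  -4q - 3 = 9q - 9  ⇒  -13q = -6  ⇒  q = 6/13.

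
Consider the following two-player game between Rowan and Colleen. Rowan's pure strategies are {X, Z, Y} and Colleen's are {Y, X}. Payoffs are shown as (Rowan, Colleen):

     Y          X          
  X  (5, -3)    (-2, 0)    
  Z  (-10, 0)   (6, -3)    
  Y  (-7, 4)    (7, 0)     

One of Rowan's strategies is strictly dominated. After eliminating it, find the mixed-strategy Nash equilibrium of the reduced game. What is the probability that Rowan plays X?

Rowan's strategy Z is strictly dominated by Y: -7 > -10 and 7 > 6. Eliminate Z.
Set Colleen's expected payoff from Y equal to that from X:
  Colleen's payoff from Y: p·(-3) + (1−p)·4 = -7p + 4
  Colleen's payoff from X: p·0 + (1−p)·0 = 0
  -7p + 4 = 0  ⇒  -7p = -4  ⇒  p = 4/7.

p = 4/7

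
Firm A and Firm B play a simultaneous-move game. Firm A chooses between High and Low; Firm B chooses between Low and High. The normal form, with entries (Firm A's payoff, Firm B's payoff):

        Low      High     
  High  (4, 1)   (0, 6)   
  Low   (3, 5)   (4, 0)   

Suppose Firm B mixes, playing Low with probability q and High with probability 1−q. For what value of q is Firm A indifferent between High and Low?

q = 4/5

For Firm A to be willing to mix, Firm A must be indifferent between High and Low, which pins down Firm B's mix.
  Firm A's expected payoff from High: q·4 + (1−q)·0 = 4q
  Firm A's expected payoff from Low: q·3 + (1−q)·4 = -q + 4
  4q = -q + 4  ⇒  5q = 4  ⇒  q = 4/5.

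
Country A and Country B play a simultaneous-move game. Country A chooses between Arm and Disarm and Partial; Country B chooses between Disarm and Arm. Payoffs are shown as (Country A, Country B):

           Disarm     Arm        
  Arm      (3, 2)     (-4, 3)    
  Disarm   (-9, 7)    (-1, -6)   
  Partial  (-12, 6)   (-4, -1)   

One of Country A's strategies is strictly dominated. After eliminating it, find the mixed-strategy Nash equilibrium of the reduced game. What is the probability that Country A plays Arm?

Country A's strategy Partial is strictly dominated by Disarm: -9 > -12 and -1 > -4. Eliminate Partial.
For Country B to be willing to mix, Country B must be indifferent between Disarm and Arm, which pins down Country A's mix.
  Country B's expected payoff from Disarm: p·2 + (1−p)·7 = -5p + 7
  Country B's expected payoff from Arm: p·3 + (1−p)·(-6) = 9p - 6
  -5p + 7 = 9p - 6  ⇒  -14p = -13  ⇒  p = 13/14.

p = 13/14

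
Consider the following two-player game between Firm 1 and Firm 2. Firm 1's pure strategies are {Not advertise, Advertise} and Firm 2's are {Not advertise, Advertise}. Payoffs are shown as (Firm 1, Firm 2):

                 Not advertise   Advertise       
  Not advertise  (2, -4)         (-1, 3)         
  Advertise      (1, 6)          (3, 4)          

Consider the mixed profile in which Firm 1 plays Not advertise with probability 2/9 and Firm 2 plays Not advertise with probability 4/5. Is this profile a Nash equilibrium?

Check Firm 2's indifference given Firm 1's mix p = 2/9:
  payoff from Not advertise = 34/9; payoff from Advertise = 34/9 — equal.
Check Firm 1's indifference given Firm 2's mix q = 4/5:
  payoff from Not advertise = 7/5; payoff from Advertise = 7/5 — equal.
Both players are indifferent, so neither can profitably deviate.

Yes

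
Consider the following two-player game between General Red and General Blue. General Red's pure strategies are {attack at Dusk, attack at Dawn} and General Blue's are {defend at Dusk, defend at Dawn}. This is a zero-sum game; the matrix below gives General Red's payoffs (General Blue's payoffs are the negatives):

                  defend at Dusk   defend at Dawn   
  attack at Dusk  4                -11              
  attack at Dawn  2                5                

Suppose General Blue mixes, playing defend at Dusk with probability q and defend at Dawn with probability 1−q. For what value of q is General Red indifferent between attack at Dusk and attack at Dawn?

q = 8/9

For General Red to be willing to mix, General Red must be indifferent between attack at Dusk and attack at Dawn, which pins down General Blue's mix.
  General Red's expected payoff from attack at Dusk: q·4 + (1−q)·(-11) = 15q - 11
  General Red's expected payoff from attack at Dawn: q·2 + (1−q)·5 = -3q + 5
  15q - 11 = -3q + 5  ⇒  18q = 16  ⇒  q = 8/9.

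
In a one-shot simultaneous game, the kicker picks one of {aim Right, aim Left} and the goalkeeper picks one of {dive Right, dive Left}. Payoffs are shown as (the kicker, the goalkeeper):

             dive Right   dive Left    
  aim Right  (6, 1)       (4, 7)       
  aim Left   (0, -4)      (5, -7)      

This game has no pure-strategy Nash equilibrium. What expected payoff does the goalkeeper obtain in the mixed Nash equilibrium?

Set the goalkeeper's expected payoff from dive Right equal to that from dive Left:
  the goalkeeper's payoff from dive Right: p·1 + (1−p)·(-4) = 5p - 4
  the goalkeeper's payoff from dive Left: p·7 + (1−p)·(-7) = 14p - 7
  5p - 4 = 14p - 7  ⇒  -9p = -3  ⇒  p = 1/3.
At equilibrium the goalkeeper is indifferent across columns, so the goalkeeper's payoff equals the payoff from dive Right: (1/3)·1 + (2/3)·(-4) = -7/3.

-7/3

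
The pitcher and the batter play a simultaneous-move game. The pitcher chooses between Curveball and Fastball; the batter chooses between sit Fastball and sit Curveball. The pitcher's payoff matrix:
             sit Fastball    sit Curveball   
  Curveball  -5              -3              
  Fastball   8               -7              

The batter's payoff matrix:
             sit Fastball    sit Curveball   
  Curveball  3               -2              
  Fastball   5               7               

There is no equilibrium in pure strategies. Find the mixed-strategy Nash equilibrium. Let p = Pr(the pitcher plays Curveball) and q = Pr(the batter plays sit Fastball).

p = 2/7, q = 4/17

The pitcher's mix must leave the batter indifferent between sit Fastball and sit Curveball.
  the batter's expected payoff from sit Fastball: p·3 + (1−p)·5 = -2p + 5
  the batter's expected payoff from sit Curveball: p·(-2) + (1−p)·7 = -9p + 7
  -2p + 5 = -9p + 7  ⇒  7p = 2  ⇒  p = 2/7.
The batter's mix must leave the pitcher indifferent between Curveball and Fastball.
  the pitcher's payoff from Curveball: q·(-5) + (1−q)·(-3) = -2q - 3
  the pitcher's payoff from Fastball: q·8 + (1−q)·(-7) = 15q - 7
  -2q - 3 = 15q - 7  ⇒  -17q = -4  ⇒  q = 4/17.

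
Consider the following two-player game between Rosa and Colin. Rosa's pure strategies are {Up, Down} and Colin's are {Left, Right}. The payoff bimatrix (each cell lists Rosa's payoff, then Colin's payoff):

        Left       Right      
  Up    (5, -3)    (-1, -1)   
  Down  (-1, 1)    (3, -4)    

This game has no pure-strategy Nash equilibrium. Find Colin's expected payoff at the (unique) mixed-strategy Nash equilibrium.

-13/7

Set Colin's expected payoff from Left equal to that from Right:
  Colin's expected payoff from Left: p·(-3) + (1−p)·1 = -4p + 1
  Colin's expected payoff from Right: p·(-1) + (1−p)·(-4) = 3p - 4
  -4p + 1 = 3p - 4  ⇒  -7p = -5  ⇒  p = 5/7.
At equilibrium Colin is indifferent across columns, so Colin's payoff equals the payoff from Left: (5/7)·(-3) + (2/7)·1 = -13/7.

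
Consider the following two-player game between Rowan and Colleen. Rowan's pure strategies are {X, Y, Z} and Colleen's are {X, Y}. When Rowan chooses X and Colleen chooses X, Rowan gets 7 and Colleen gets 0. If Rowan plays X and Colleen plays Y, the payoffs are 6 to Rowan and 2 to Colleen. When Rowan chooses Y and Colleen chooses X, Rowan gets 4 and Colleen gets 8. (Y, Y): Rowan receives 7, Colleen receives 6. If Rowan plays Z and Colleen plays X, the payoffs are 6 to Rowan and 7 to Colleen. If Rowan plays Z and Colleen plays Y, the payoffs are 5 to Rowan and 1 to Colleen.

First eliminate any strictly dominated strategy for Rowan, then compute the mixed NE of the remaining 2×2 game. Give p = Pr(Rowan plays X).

p = 1/2

Rowan's strategy Z is strictly dominated by X: 7 > 6 and 6 > 5. Eliminate Z.
Colleen's indifference between X and Y determines Rowan's mixing probability p:
  Colleen's payoff from X: p·0 + (1−p)·8 = -8p + 8
  Colleen's payoff from Y: p·2 + (1−p)·6 = -4p + 6
  -8p + 8 = -4p + 6  ⇒  -4p = -2  ⇒  p = 1/2.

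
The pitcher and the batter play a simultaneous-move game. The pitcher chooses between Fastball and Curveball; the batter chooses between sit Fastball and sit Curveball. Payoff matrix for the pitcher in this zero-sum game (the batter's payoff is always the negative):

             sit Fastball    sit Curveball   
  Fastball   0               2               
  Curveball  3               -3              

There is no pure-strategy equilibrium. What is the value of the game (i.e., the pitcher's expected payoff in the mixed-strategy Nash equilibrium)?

v = 3/4

For the pitcher to be willing to mix, the pitcher must be indifferent between Fastball and Curveball, which pins down the batter's mix.
  the pitcher's payoff from Fastball: q·0 + (1−q)·2 = -2q + 2
  the pitcher's payoff from Curveball: q·3 + (1−q)·(-3) = 6q - 3
  -2q + 2 = 6q - 3  ⇒  -8q = -5  ⇒  q = 5/8.
The value is the pitcher's expected payoff against this mix (using Fastball): (5/8)·0 + (3/8)·2 = 3/4.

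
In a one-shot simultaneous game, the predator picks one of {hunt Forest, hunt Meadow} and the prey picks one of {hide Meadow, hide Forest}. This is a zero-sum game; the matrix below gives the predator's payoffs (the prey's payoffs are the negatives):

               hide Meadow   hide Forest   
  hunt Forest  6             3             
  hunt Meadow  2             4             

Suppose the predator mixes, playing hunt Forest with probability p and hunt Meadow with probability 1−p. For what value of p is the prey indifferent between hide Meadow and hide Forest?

p = 2/5

The predator's mix must leave the prey indifferent between hide Meadow and hide Forest.
  the prey's payoff to hide Meadow: p·(-6) + (1−p)·(-2) = -4p - 2
  the prey's payoff to hide Forest: p·(-3) + (1−p)·(-4) = p - 4
  -4p - 2 = p - 4  ⇒  -5p = -2  ⇒  p = 2/5.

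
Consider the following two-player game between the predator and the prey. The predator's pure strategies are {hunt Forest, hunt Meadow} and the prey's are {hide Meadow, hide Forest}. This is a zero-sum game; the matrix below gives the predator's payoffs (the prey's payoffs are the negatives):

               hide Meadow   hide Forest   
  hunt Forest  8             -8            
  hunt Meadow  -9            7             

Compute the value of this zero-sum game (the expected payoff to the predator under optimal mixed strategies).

v = -1/2

In a mixed equilibrium the predator is indifferent between hunt Forest and hunt Meadow; this condition fixes q.
  the predator's payoff from hunt Forest: q·8 + (1−q)·(-8) = 16q - 8
  the predator's payoff from hunt Meadow: q·(-9) + (1−q)·7 = -16q + 7
  16q - 8 = -16q + 7  ⇒  32q = 15  ⇒  q = 15/32.
The value is the predator's expected payoff against this mix (using hunt Forest): (15/32)·8 + (17/32)·(-8) = -1/2.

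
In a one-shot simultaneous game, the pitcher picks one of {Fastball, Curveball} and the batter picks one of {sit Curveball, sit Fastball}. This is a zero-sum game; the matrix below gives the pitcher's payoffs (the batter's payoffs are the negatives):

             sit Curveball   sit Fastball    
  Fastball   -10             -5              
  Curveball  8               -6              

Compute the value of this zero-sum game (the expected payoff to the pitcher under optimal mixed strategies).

For the pitcher to be willing to mix, the pitcher must be indifferent between Fastball and Curveball, which pins down the batter's mix.
  the pitcher's expected payoff from Fastball: q·(-10) + (1−q)·(-5) = -5q - 5
  the pitcher's expected payoff from Curveball: q·8 + (1−q)·(-6) = 14q - 6
  -5q - 5 = 14q - 6  ⇒  -19q = -1  ⇒  q = 1/19.
The value is the pitcher's expected payoff against this mix (using Fastball): (1/19)·(-10) + (18/19)·(-5) = -100/19.

v = -100/19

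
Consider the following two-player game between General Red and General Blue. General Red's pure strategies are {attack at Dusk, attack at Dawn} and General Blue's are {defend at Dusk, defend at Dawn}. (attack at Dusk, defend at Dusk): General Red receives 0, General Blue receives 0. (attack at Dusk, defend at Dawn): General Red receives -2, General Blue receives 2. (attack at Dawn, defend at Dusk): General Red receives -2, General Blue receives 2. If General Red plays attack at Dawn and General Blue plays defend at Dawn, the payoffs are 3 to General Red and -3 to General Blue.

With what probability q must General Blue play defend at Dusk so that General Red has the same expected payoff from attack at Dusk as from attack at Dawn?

In a mixed equilibrium General Red is indifferent between attack at Dusk and attack at Dawn; this condition fixes q.
  General Red's payoff to attack at Dusk: q·0 + (1−q)·(-2) = 2q - 2
  General Red's payoff to attack at Dawn: q·(-2) + (1−q)·3 = -5q + 3
  2q - 2 = -5q + 3  ⇒  7q = 5  ⇒  q = 5/7.

q = 5/7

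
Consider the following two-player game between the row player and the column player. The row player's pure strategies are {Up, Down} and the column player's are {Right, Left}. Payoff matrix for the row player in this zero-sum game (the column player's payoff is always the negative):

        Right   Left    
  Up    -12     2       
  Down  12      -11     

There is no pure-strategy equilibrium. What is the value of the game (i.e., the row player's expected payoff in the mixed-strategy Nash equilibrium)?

The column player's mix must leave the row player indifferent between Up and Down.
  the row player's payoff from Up: q·(-12) + (1−q)·2 = -14q + 2
  the row player's payoff from Down: q·12 + (1−q)·(-11) = 23q - 11
  -14q + 2 = 23q - 11  ⇒  -37q = -13  ⇒  q = 13/37.
The value is the row player's expected payoff against this mix (using Up): (13/37)·(-12) + (24/37)·2 = -108/37.

v = -108/37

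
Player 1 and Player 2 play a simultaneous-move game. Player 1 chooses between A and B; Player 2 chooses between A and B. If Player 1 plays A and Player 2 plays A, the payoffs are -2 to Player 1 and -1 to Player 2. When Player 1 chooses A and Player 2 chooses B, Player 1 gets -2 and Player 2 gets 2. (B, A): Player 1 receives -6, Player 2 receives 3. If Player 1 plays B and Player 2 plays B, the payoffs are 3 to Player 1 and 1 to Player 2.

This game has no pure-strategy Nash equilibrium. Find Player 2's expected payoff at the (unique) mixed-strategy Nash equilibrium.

Player 1's mix must leave Player 2 indifferent between A and B.
  Player 2's expected payoff from A: p·(-1) + (1−p)·3 = -4p + 3
  Player 2's expected payoff from B: p·2 + (1−p)·1 = p + 1
  -4p + 3 = p + 1  ⇒  -5p = -2  ⇒  p = 2/5.
At equilibrium Player 2 is indifferent across columns, so Player 2's payoff equals the payoff from A: (2/5)·(-1) + (3/5)·3 = 7/5.

7/5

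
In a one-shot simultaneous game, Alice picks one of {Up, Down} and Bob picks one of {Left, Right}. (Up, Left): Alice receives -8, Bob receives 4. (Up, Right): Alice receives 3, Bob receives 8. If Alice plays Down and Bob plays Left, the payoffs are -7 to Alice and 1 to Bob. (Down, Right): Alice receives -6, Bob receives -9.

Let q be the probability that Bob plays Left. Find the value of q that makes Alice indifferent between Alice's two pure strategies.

q = 9/10

Alice's indifference between Up and Down determines Bob's mixing probability q:
  Alice's payoff from Up: q·(-8) + (1−q)·3 = -11q + 3
  Alice's payoff from Down: q·(-7) + (1−q)·(-6) = -q - 6
  -11q + 3 = -q - 6  ⇒  -10q = -9  ⇒  q = 9/10.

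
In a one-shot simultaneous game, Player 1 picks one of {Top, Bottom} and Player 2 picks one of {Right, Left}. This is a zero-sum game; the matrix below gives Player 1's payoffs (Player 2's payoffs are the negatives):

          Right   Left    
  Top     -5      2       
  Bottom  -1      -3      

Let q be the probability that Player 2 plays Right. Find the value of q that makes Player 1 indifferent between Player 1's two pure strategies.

For Player 1 to be willing to mix, Player 1 must be indifferent between Top and Bottom, which pins down Player 2's mix.
  Player 1's expected payoff from Top: q·(-5) + (1−q)·2 = -7q + 2
  Player 1's expected payoff from Bottom: q·(-1) + (1−q)·(-3) = 2q - 3
  -7q + 2 = 2q - 3  ⇒  -9q = -5  ⇒  q = 5/9.

q = 5/9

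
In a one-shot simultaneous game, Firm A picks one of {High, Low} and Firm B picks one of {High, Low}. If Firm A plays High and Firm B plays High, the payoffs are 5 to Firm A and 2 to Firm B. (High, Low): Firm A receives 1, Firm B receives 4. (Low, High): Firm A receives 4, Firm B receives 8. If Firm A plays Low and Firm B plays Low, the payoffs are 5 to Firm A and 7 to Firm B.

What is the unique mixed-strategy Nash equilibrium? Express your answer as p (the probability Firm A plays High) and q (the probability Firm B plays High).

Firm A's mix must leave Firm B indifferent between High and Low.
  Firm B's expected payoff from High: p·2 + (1−p)·8 = -6p + 8
  Firm B's expected payoff from Low: p·4 + (1−p)·7 = -3p + 7
  -6p + 8 = -3p + 7  ⇒  -3p = -1  ⇒  p = 1/3.
Firm A's indifference between High and Low determines Firm B's mixing probability q:
  Firm A's payoff to High: q·5 + (1−q)·1 = 4q + 1
  Firm A's payoff to Low: q·4 + (1−q)·5 = -q + 5
  4q + 1 = -q + 5  ⇒  5q = 4  ⇒  q = 4/5.

p = 1/3, q = 4/5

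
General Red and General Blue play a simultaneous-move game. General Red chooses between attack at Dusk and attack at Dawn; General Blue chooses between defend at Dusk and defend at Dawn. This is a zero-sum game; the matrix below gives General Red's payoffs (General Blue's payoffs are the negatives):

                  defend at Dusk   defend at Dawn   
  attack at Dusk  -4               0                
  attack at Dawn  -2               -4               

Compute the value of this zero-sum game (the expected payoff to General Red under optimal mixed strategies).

Set General Red's expected payoff from attack at Dusk equal to that from attack at Dawn:
  General Red's payoff to attack at Dusk: q·(-4) + (1−q)·0 = -4q
  General Red's payoff to attack at Dawn: q·(-2) + (1−q)·(-4) = 2q - 4
  -4q = 2q - 4  ⇒  -6q = -4  ⇒  q = 2/3.
The value is General Red's expected payoff against this mix (using attack at Dusk): (2/3)·(-4) + (1/3)·0 = -8/3.

v = -8/3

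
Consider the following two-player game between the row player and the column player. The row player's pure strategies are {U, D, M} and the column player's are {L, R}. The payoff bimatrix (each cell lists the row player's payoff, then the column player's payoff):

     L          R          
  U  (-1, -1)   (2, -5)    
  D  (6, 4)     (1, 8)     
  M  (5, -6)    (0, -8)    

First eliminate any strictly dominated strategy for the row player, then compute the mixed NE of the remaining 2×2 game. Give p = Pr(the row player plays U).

p = 1/2

The row player's strategy M is strictly dominated by D: 6 > 5 and 1 > 0. Eliminate M.
Set the column player's expected payoff from L equal to that from R:
  the column player's payoff to L: p·(-1) + (1−p)·4 = -5p + 4
  the column player's payoff to R: p·(-5) + (1−p)·8 = -13p + 8
  -5p + 4 = -13p + 8  ⇒  8p = 4  ⇒  p = 1/2.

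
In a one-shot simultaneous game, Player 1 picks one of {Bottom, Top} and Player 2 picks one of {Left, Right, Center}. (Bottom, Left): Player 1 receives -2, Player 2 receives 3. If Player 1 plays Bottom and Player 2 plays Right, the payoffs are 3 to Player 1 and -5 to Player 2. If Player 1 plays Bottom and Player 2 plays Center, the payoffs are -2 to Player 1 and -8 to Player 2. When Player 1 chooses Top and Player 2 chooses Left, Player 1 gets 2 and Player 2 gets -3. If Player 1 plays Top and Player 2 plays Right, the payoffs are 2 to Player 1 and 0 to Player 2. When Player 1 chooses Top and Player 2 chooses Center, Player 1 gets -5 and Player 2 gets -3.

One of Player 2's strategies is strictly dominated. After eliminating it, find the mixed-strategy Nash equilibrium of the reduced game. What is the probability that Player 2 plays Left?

Player 2's strategy Center is strictly dominated by Right: -5 > -8 and 0 > -3. Eliminate Center.
Set Player 1's expected payoff from Bottom equal to that from Top:
  Player 1's expected payoff from Bottom: q·(-2) + (1−q)·3 = -5q + 3
  Player 1's expected payoff from Top: q·2 + (1−q)·2 = 2
  -5q + 3 = 2  ⇒  -5q = -1  ⇒  q = 1/5.

q = 1/5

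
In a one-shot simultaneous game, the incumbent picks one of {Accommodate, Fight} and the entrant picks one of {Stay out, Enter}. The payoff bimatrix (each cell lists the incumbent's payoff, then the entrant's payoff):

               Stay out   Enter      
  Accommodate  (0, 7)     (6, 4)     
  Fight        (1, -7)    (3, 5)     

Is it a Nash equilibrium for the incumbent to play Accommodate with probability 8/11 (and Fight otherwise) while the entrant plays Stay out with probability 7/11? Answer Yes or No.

No

Given the incumbent's mix p = 8/11, the entrant's payoff from Stay out is 35/11 but from Enter is 47/11. The entrant strictly prefers Enter, so the entrant would not mix.
So the proposed profile is not a Nash equilibrium.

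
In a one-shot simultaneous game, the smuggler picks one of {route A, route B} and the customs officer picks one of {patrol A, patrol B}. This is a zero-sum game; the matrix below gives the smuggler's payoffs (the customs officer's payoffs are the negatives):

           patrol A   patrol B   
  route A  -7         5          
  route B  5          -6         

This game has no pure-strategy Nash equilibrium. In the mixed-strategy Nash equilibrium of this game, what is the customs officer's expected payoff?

The customs officer's indifference between patrol A and patrol B determines the smuggler's mixing probability p:
  the customs officer's payoff from patrol A: p·7 + (1−p)·(-5) = 12p - 5
  the customs officer's payoff from patrol B: p·(-5) + (1−p)·6 = -11p + 6
  12p - 5 = -11p + 6  ⇒  23p = 11  ⇒  p = 11/23.
At equilibrium the customs officer is indifferent across columns, so the customs officer's payoff equals the payoff from patrol A: (11/23)·7 + (12/23)·(-5) = 17/23.

17/23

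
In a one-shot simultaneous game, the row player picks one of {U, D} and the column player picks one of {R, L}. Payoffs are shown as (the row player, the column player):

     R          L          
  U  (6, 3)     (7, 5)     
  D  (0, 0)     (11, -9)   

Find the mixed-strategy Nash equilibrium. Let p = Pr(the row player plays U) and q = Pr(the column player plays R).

p = 9/11, q = 2/5

For the column player to be willing to mix, the column player must be indifferent between R and L, which pins down the row player's mix.
  the column player's payoff from R: p·3 + (1−p)·0 = 3p
  the column player's payoff from L: p·5 + (1−p)·(-9) = 14p - 9
  3p = 14p - 9  ⇒  -11p = -9  ⇒  p = 9/11.
In a mixed equilibrium the row player is indifferent between U and D; this condition fixes q.
  the row player's payoff from U: q·6 + (1−q)·7 = -q + 7
  the row player's payoff from D: q·0 + (1−q)·11 = -11q + 11
  -q + 7 = -11q + 11  ⇒  10q = 4  ⇒  q = 2/5.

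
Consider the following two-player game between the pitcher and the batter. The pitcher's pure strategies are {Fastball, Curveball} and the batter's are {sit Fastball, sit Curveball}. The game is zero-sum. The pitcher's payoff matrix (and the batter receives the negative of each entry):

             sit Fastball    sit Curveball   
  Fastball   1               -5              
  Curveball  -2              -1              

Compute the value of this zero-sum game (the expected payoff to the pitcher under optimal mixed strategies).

v = -11/7

The pitcher's indifference between Fastball and Curveball determines the batter's mixing probability q:
  the pitcher's payoff to Fastball: q·1 + (1−q)·(-5) = 6q - 5
  the pitcher's payoff to Curveball: q·(-2) + (1−q)·(-1) = -q - 1
  6q - 5 = -q - 1  ⇒  7q = 4  ⇒  q = 4/7.
The value is the pitcher's expected payoff against this mix (using Fastball): (4/7)·1 + (3/7)·(-5) = -11/7.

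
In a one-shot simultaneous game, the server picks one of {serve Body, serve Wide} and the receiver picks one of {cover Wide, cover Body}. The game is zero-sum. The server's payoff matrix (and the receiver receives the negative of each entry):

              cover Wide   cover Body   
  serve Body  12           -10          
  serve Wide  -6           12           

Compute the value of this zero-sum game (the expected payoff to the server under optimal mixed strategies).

v = 21/10

In a mixed equilibrium the server is indifferent between serve Body and serve Wide; this condition fixes q.
  the server's payoff from serve Body: q·12 + (1−q)·(-10) = 22q - 10
  the server's payoff from serve Wide: q·(-6) + (1−q)·12 = -18q + 12
  22q - 10 = -18q + 12  ⇒  40q = 22  ⇒  q = 11/20.
The value is the server's expected payoff against this mix (using serve Body): (11/20)·12 + (9/20)·(-10) = 21/10.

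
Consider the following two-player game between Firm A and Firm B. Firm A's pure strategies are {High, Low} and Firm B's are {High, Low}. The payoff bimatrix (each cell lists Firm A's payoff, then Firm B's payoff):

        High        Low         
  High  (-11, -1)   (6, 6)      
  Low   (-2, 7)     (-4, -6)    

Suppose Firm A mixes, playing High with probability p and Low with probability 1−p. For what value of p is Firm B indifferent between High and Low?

p = 13/20

In a mixed equilibrium Firm B is indifferent between High and Low; this condition fixes p.
  Firm B's payoff to High: p·(-1) + (1−p)·7 = -8p + 7
  Firm B's payoff to Low: p·6 + (1−p)·(-6) = 12p - 6
  -8p + 7 = 12p - 6  ⇒  -20p = -13  ⇒  p = 13/20.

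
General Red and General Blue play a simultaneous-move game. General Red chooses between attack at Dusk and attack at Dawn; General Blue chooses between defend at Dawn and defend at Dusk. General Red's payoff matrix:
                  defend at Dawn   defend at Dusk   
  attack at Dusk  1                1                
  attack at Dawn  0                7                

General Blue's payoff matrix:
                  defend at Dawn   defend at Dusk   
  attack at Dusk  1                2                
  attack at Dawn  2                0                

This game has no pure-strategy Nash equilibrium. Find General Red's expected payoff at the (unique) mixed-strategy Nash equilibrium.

Set General Red's expected payoff from attack at Dusk equal to that from attack at Dawn:
  General Red's expected payoff from attack at Dusk: q·1 + (1−q)·1 = 1
  General Red's expected payoff from attack at Dawn: q·0 + (1−q)·7 = -7q + 7
  1 = -7q + 7  ⇒  7q = 6  ⇒  q = 6/7.
At equilibrium General Red is indifferent across rows, so General Red's payoff equals the payoff from attack at Dusk: (6/7)·1 + (1/7)·1 = 1.

1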